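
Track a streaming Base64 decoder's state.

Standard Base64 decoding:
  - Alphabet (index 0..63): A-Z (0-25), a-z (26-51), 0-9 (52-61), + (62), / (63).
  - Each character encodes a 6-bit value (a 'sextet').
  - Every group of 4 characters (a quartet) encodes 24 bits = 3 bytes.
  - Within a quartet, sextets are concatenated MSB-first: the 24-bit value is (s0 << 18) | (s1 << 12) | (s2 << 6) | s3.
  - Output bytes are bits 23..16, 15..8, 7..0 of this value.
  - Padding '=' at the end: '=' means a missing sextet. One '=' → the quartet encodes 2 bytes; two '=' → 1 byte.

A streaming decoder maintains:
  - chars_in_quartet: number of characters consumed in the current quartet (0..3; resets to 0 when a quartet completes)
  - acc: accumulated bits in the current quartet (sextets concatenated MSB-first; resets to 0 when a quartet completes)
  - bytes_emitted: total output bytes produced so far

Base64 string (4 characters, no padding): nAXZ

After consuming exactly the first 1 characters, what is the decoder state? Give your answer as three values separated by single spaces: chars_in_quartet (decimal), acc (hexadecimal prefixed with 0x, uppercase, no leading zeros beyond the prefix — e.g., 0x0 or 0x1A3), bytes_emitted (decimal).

Answer: 1 0x27 0

Derivation:
After char 0 ('n'=39): chars_in_quartet=1 acc=0x27 bytes_emitted=0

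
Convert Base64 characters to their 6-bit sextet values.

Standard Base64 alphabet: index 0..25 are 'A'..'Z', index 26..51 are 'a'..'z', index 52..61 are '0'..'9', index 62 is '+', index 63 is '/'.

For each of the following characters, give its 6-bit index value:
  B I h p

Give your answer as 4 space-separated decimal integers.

'B': A..Z range, ord('B') − ord('A') = 1
'I': A..Z range, ord('I') − ord('A') = 8
'h': a..z range, 26 + ord('h') − ord('a') = 33
'p': a..z range, 26 + ord('p') − ord('a') = 41

Answer: 1 8 33 41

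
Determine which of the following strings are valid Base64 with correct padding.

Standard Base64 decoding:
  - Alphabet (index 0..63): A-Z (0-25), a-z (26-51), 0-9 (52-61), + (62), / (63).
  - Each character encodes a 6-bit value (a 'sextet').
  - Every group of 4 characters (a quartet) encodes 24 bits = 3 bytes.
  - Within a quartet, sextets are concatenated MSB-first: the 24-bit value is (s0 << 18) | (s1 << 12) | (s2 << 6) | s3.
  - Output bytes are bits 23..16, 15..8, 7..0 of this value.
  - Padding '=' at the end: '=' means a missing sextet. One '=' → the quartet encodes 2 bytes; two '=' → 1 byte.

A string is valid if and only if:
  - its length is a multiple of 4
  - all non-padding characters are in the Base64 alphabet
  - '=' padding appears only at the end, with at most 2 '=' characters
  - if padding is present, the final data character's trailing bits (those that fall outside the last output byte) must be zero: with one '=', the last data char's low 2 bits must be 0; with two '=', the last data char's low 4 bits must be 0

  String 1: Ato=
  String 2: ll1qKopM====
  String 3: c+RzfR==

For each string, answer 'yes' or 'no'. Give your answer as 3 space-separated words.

String 1: 'Ato=' → valid
String 2: 'll1qKopM====' → invalid (4 pad chars (max 2))
String 3: 'c+RzfR==' → invalid (bad trailing bits)

Answer: yes no no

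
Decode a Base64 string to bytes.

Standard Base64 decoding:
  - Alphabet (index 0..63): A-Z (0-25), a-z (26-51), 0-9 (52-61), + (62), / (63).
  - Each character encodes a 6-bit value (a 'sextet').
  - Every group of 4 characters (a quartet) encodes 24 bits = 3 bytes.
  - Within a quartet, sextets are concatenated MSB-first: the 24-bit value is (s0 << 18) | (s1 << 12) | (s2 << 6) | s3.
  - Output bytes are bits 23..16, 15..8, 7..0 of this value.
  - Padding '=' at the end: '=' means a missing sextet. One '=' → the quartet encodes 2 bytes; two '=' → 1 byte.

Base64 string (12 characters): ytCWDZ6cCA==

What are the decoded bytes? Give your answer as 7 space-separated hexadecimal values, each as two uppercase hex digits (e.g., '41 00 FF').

After char 0 ('y'=50): chars_in_quartet=1 acc=0x32 bytes_emitted=0
After char 1 ('t'=45): chars_in_quartet=2 acc=0xCAD bytes_emitted=0
After char 2 ('C'=2): chars_in_quartet=3 acc=0x32B42 bytes_emitted=0
After char 3 ('W'=22): chars_in_quartet=4 acc=0xCAD096 -> emit CA D0 96, reset; bytes_emitted=3
After char 4 ('D'=3): chars_in_quartet=1 acc=0x3 bytes_emitted=3
After char 5 ('Z'=25): chars_in_quartet=2 acc=0xD9 bytes_emitted=3
After char 6 ('6'=58): chars_in_quartet=3 acc=0x367A bytes_emitted=3
After char 7 ('c'=28): chars_in_quartet=4 acc=0xD9E9C -> emit 0D 9E 9C, reset; bytes_emitted=6
After char 8 ('C'=2): chars_in_quartet=1 acc=0x2 bytes_emitted=6
After char 9 ('A'=0): chars_in_quartet=2 acc=0x80 bytes_emitted=6
Padding '==': partial quartet acc=0x80 -> emit 08; bytes_emitted=7

Answer: CA D0 96 0D 9E 9C 08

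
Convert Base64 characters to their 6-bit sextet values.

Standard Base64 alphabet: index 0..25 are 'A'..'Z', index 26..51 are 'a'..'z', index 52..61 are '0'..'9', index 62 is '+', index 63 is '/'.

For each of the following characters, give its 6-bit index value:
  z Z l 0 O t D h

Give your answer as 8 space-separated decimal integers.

'z': a..z range, 26 + ord('z') − ord('a') = 51
'Z': A..Z range, ord('Z') − ord('A') = 25
'l': a..z range, 26 + ord('l') − ord('a') = 37
'0': 0..9 range, 52 + ord('0') − ord('0') = 52
'O': A..Z range, ord('O') − ord('A') = 14
't': a..z range, 26 + ord('t') − ord('a') = 45
'D': A..Z range, ord('D') − ord('A') = 3
'h': a..z range, 26 + ord('h') − ord('a') = 33

Answer: 51 25 37 52 14 45 3 33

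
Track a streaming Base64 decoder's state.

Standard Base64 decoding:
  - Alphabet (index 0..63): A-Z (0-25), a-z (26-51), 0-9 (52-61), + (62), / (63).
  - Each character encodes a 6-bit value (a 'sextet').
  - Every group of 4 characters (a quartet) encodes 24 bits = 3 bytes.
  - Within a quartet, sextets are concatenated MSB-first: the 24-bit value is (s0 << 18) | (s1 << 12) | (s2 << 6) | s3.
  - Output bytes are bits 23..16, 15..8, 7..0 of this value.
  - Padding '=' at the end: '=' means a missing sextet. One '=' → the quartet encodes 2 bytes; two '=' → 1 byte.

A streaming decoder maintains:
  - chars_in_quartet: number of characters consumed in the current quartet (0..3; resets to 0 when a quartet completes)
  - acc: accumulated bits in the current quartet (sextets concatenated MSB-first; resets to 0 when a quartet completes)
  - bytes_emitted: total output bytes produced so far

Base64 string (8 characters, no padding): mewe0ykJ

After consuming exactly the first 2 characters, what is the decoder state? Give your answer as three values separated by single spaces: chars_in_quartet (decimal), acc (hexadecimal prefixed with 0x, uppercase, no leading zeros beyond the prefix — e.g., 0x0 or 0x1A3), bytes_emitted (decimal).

After char 0 ('m'=38): chars_in_quartet=1 acc=0x26 bytes_emitted=0
After char 1 ('e'=30): chars_in_quartet=2 acc=0x99E bytes_emitted=0

Answer: 2 0x99E 0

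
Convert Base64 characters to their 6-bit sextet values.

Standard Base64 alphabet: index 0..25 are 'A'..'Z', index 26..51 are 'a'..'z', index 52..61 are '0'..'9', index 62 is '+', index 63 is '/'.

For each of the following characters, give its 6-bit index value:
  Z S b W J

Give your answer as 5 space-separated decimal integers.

'Z': A..Z range, ord('Z') − ord('A') = 25
'S': A..Z range, ord('S') − ord('A') = 18
'b': a..z range, 26 + ord('b') − ord('a') = 27
'W': A..Z range, ord('W') − ord('A') = 22
'J': A..Z range, ord('J') − ord('A') = 9

Answer: 25 18 27 22 9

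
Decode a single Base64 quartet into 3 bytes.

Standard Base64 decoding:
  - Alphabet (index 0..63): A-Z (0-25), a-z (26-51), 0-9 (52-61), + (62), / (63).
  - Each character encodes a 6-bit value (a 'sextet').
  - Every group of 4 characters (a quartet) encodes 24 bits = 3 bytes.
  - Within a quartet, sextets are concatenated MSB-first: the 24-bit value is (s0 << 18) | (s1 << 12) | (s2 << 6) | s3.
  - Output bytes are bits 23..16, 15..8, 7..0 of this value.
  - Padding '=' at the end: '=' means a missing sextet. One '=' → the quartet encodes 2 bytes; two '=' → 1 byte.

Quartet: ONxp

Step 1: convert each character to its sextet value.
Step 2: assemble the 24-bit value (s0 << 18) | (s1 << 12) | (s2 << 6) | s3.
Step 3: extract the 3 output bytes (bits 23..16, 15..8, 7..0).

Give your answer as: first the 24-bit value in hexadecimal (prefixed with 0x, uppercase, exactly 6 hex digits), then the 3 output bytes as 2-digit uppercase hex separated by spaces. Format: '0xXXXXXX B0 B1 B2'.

Answer: 0x38DC69 38 DC 69

Derivation:
Sextets: O=14, N=13, x=49, p=41
24-bit: (14<<18) | (13<<12) | (49<<6) | 41
      = 0x380000 | 0x00D000 | 0x000C40 | 0x000029
      = 0x38DC69
Bytes: (v>>16)&0xFF=38, (v>>8)&0xFF=DC, v&0xFF=69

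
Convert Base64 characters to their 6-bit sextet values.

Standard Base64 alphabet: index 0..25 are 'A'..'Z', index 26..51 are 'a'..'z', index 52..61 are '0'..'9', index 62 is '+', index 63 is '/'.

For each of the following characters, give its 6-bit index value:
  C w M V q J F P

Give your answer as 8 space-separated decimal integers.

'C': A..Z range, ord('C') − ord('A') = 2
'w': a..z range, 26 + ord('w') − ord('a') = 48
'M': A..Z range, ord('M') − ord('A') = 12
'V': A..Z range, ord('V') − ord('A') = 21
'q': a..z range, 26 + ord('q') − ord('a') = 42
'J': A..Z range, ord('J') − ord('A') = 9
'F': A..Z range, ord('F') − ord('A') = 5
'P': A..Z range, ord('P') − ord('A') = 15

Answer: 2 48 12 21 42 9 5 15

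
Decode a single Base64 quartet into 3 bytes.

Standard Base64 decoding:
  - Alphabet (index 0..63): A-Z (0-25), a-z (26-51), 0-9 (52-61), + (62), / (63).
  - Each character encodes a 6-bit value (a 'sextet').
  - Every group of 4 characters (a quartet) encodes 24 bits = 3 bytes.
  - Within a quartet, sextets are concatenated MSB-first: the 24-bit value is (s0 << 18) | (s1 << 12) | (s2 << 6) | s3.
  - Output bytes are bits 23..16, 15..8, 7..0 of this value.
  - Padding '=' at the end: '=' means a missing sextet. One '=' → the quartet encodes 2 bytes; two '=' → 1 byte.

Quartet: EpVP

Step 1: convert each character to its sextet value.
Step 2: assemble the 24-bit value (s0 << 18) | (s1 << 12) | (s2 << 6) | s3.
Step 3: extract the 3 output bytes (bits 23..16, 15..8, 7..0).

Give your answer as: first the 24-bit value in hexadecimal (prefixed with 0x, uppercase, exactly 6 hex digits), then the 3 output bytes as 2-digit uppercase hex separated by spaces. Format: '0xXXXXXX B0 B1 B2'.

Answer: 0x12954F 12 95 4F

Derivation:
Sextets: E=4, p=41, V=21, P=15
24-bit: (4<<18) | (41<<12) | (21<<6) | 15
      = 0x100000 | 0x029000 | 0x000540 | 0x00000F
      = 0x12954F
Bytes: (v>>16)&0xFF=12, (v>>8)&0xFF=95, v&0xFF=4F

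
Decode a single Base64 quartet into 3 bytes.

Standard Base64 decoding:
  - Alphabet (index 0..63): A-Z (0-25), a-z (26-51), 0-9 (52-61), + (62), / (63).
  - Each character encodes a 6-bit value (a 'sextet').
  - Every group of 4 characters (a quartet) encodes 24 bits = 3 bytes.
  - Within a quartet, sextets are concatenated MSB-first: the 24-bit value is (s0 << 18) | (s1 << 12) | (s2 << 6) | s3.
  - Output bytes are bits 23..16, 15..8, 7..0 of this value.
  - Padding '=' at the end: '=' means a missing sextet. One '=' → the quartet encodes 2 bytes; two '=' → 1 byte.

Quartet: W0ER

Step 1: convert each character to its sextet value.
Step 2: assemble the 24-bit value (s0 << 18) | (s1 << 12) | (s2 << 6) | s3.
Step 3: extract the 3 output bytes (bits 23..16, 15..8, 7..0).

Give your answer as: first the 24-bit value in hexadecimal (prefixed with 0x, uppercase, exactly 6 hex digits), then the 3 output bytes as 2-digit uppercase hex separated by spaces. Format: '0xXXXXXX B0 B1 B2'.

Sextets: W=22, 0=52, E=4, R=17
24-bit: (22<<18) | (52<<12) | (4<<6) | 17
      = 0x580000 | 0x034000 | 0x000100 | 0x000011
      = 0x5B4111
Bytes: (v>>16)&0xFF=5B, (v>>8)&0xFF=41, v&0xFF=11

Answer: 0x5B4111 5B 41 11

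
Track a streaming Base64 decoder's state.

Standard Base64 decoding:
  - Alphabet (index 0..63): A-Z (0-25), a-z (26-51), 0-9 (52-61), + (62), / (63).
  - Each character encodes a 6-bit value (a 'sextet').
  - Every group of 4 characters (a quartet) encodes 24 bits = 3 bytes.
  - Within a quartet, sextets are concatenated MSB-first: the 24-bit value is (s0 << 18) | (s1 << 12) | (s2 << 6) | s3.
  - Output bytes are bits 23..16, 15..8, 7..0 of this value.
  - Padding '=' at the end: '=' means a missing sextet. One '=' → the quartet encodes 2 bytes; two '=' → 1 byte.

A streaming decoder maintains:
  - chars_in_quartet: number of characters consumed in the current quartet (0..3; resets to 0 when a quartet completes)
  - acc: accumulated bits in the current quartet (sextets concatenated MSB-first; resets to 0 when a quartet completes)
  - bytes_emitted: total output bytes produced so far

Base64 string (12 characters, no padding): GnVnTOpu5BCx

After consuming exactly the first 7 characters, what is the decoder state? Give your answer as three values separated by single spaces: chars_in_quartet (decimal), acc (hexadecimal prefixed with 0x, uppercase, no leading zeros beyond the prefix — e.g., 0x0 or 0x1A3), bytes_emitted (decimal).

Answer: 3 0x133A9 3

Derivation:
After char 0 ('G'=6): chars_in_quartet=1 acc=0x6 bytes_emitted=0
After char 1 ('n'=39): chars_in_quartet=2 acc=0x1A7 bytes_emitted=0
After char 2 ('V'=21): chars_in_quartet=3 acc=0x69D5 bytes_emitted=0
After char 3 ('n'=39): chars_in_quartet=4 acc=0x1A7567 -> emit 1A 75 67, reset; bytes_emitted=3
After char 4 ('T'=19): chars_in_quartet=1 acc=0x13 bytes_emitted=3
After char 5 ('O'=14): chars_in_quartet=2 acc=0x4CE bytes_emitted=3
After char 6 ('p'=41): chars_in_quartet=3 acc=0x133A9 bytes_emitted=3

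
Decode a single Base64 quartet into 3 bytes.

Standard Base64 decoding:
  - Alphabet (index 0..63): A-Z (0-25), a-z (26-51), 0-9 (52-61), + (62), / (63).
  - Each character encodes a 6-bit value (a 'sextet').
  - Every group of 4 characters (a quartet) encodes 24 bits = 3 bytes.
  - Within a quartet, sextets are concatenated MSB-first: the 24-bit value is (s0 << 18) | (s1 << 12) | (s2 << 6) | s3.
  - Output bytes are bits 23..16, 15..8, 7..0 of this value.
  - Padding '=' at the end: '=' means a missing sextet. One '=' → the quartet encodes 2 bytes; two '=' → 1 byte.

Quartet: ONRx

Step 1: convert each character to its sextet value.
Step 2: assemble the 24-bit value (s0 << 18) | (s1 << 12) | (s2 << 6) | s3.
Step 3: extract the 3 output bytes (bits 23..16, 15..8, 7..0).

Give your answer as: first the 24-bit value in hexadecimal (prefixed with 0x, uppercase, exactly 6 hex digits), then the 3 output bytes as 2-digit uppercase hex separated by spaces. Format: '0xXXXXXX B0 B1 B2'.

Sextets: O=14, N=13, R=17, x=49
24-bit: (14<<18) | (13<<12) | (17<<6) | 49
      = 0x380000 | 0x00D000 | 0x000440 | 0x000031
      = 0x38D471
Bytes: (v>>16)&0xFF=38, (v>>8)&0xFF=D4, v&0xFF=71

Answer: 0x38D471 38 D4 71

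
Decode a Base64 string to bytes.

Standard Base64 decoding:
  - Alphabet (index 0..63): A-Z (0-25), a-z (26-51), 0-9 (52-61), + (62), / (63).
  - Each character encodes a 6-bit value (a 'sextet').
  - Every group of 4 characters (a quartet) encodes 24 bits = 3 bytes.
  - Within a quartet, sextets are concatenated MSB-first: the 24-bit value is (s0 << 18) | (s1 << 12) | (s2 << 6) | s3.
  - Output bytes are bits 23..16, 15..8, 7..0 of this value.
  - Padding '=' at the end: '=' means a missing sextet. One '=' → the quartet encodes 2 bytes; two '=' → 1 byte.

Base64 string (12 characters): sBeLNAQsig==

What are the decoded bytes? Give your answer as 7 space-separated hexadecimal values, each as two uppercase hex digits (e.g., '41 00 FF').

Answer: B0 17 8B 34 04 2C 8A

Derivation:
After char 0 ('s'=44): chars_in_quartet=1 acc=0x2C bytes_emitted=0
After char 1 ('B'=1): chars_in_quartet=2 acc=0xB01 bytes_emitted=0
After char 2 ('e'=30): chars_in_quartet=3 acc=0x2C05E bytes_emitted=0
After char 3 ('L'=11): chars_in_quartet=4 acc=0xB0178B -> emit B0 17 8B, reset; bytes_emitted=3
After char 4 ('N'=13): chars_in_quartet=1 acc=0xD bytes_emitted=3
After char 5 ('A'=0): chars_in_quartet=2 acc=0x340 bytes_emitted=3
After char 6 ('Q'=16): chars_in_quartet=3 acc=0xD010 bytes_emitted=3
After char 7 ('s'=44): chars_in_quartet=4 acc=0x34042C -> emit 34 04 2C, reset; bytes_emitted=6
After char 8 ('i'=34): chars_in_quartet=1 acc=0x22 bytes_emitted=6
After char 9 ('g'=32): chars_in_quartet=2 acc=0x8A0 bytes_emitted=6
Padding '==': partial quartet acc=0x8A0 -> emit 8A; bytes_emitted=7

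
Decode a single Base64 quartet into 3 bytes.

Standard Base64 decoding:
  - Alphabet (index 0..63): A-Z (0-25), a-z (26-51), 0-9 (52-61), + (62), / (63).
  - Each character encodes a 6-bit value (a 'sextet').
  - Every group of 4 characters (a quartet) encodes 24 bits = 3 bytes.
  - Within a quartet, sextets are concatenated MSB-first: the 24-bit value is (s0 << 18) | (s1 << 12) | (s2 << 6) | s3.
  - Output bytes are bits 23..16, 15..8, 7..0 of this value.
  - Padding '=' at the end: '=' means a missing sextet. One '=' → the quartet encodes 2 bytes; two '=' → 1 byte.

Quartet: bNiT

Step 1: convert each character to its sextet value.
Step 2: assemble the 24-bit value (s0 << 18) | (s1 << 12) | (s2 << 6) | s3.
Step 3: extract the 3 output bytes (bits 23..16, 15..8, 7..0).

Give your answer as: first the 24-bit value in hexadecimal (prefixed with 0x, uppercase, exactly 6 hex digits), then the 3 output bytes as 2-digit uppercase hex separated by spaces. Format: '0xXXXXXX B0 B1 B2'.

Answer: 0x6CD893 6C D8 93

Derivation:
Sextets: b=27, N=13, i=34, T=19
24-bit: (27<<18) | (13<<12) | (34<<6) | 19
      = 0x6C0000 | 0x00D000 | 0x000880 | 0x000013
      = 0x6CD893
Bytes: (v>>16)&0xFF=6C, (v>>8)&0xFF=D8, v&0xFF=93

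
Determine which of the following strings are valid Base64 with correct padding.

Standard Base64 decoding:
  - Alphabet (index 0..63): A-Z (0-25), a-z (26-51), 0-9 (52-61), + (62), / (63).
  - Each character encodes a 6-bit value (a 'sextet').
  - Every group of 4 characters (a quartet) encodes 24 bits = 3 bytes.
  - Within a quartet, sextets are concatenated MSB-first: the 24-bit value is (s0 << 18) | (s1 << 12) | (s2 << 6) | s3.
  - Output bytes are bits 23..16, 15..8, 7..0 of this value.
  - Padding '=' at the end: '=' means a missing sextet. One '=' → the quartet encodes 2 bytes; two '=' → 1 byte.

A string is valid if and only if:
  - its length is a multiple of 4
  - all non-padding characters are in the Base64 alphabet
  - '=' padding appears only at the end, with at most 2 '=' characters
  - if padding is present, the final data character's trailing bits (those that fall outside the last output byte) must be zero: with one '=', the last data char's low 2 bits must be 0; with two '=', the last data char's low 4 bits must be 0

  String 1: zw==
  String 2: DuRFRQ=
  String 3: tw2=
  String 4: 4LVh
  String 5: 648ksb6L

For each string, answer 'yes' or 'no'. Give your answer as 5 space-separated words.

String 1: 'zw==' → valid
String 2: 'DuRFRQ=' → invalid (len=7 not mult of 4)
String 3: 'tw2=' → invalid (bad trailing bits)
String 4: '4LVh' → valid
String 5: '648ksb6L' → valid

Answer: yes no no yes yes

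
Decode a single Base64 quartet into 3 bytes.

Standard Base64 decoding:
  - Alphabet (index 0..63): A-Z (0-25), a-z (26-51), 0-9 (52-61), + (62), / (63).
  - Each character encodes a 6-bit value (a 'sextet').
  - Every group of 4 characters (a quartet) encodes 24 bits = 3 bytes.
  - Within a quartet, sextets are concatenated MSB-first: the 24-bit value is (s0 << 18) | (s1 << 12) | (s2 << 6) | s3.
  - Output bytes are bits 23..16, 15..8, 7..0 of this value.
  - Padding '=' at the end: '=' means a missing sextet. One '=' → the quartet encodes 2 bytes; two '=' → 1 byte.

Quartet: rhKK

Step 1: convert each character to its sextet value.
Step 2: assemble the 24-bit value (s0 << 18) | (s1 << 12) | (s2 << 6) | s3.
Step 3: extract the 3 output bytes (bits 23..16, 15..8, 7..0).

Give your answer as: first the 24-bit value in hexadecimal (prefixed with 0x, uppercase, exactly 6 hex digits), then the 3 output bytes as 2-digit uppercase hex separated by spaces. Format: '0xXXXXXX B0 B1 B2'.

Answer: 0xAE128A AE 12 8A

Derivation:
Sextets: r=43, h=33, K=10, K=10
24-bit: (43<<18) | (33<<12) | (10<<6) | 10
      = 0xAC0000 | 0x021000 | 0x000280 | 0x00000A
      = 0xAE128A
Bytes: (v>>16)&0xFF=AE, (v>>8)&0xFF=12, v&0xFF=8A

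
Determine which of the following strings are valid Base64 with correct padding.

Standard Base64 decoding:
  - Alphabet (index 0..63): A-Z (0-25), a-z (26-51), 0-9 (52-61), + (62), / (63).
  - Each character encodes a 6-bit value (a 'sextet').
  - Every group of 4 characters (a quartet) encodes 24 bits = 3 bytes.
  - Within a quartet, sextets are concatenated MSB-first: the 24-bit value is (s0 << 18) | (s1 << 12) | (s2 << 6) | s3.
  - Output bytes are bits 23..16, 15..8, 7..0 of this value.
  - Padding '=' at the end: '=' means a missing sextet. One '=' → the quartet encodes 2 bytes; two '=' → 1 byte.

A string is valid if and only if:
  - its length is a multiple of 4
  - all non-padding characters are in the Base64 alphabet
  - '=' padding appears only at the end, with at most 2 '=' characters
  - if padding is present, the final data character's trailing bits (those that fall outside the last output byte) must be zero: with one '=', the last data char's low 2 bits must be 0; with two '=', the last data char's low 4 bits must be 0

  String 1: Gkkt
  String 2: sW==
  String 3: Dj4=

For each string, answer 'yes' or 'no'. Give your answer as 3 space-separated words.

Answer: yes no yes

Derivation:
String 1: 'Gkkt' → valid
String 2: 'sW==' → invalid (bad trailing bits)
String 3: 'Dj4=' → valid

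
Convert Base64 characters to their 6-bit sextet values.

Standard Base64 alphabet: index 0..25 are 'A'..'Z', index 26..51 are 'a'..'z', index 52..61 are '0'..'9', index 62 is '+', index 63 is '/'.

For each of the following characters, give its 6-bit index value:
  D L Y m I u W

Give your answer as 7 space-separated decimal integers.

'D': A..Z range, ord('D') − ord('A') = 3
'L': A..Z range, ord('L') − ord('A') = 11
'Y': A..Z range, ord('Y') − ord('A') = 24
'm': a..z range, 26 + ord('m') − ord('a') = 38
'I': A..Z range, ord('I') − ord('A') = 8
'u': a..z range, 26 + ord('u') − ord('a') = 46
'W': A..Z range, ord('W') − ord('A') = 22

Answer: 3 11 24 38 8 46 22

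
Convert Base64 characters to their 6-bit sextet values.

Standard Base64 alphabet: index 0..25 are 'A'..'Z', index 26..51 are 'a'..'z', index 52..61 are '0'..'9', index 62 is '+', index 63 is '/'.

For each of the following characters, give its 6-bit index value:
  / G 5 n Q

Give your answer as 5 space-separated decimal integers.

'/': index 63
'G': A..Z range, ord('G') − ord('A') = 6
'5': 0..9 range, 52 + ord('5') − ord('0') = 57
'n': a..z range, 26 + ord('n') − ord('a') = 39
'Q': A..Z range, ord('Q') − ord('A') = 16

Answer: 63 6 57 39 16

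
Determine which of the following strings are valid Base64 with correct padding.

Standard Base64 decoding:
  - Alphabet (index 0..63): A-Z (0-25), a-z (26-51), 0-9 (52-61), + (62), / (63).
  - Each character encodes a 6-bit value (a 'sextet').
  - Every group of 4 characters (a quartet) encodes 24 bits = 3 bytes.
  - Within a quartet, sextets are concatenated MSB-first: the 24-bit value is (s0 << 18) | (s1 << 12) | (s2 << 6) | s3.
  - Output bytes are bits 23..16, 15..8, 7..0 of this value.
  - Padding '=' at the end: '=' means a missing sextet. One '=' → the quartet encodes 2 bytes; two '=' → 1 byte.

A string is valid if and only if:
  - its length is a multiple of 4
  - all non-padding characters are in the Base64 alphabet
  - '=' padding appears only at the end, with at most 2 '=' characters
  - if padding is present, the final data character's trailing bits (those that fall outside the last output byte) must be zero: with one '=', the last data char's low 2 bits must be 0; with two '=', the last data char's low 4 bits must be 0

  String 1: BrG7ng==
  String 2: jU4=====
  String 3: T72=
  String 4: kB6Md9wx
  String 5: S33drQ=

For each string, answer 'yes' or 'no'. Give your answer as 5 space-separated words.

String 1: 'BrG7ng==' → valid
String 2: 'jU4=====' → invalid (5 pad chars (max 2))
String 3: 'T72=' → invalid (bad trailing bits)
String 4: 'kB6Md9wx' → valid
String 5: 'S33drQ=' → invalid (len=7 not mult of 4)

Answer: yes no no yes no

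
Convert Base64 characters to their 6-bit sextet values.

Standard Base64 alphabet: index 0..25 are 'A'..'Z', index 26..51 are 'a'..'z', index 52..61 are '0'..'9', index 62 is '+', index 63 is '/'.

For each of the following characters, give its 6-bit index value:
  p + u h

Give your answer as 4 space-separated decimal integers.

Answer: 41 62 46 33

Derivation:
'p': a..z range, 26 + ord('p') − ord('a') = 41
'+': index 62
'u': a..z range, 26 + ord('u') − ord('a') = 46
'h': a..z range, 26 + ord('h') − ord('a') = 33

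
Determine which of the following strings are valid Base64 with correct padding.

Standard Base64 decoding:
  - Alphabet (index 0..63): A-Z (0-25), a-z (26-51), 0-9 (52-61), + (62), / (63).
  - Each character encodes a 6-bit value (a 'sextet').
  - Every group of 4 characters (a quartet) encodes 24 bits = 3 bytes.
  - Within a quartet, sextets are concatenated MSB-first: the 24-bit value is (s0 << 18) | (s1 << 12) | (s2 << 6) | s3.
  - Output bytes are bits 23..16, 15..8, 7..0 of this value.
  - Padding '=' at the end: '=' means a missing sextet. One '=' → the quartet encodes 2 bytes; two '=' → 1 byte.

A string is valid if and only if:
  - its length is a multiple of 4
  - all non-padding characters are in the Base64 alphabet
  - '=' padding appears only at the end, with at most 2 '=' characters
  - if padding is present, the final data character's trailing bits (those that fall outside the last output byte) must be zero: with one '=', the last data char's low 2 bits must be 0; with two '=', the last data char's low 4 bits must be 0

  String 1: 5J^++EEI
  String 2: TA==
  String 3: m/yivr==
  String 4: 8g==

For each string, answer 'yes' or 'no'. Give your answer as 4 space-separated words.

String 1: '5J^++EEI' → invalid (bad char(s): ['^'])
String 2: 'TA==' → valid
String 3: 'm/yivr==' → invalid (bad trailing bits)
String 4: '8g==' → valid

Answer: no yes no yes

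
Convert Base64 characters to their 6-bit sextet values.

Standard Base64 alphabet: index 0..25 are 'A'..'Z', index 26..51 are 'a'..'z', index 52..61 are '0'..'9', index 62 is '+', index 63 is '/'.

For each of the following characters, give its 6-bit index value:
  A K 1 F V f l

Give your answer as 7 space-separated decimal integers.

Answer: 0 10 53 5 21 31 37

Derivation:
'A': A..Z range, ord('A') − ord('A') = 0
'K': A..Z range, ord('K') − ord('A') = 10
'1': 0..9 range, 52 + ord('1') − ord('0') = 53
'F': A..Z range, ord('F') − ord('A') = 5
'V': A..Z range, ord('V') − ord('A') = 21
'f': a..z range, 26 + ord('f') − ord('a') = 31
'l': a..z range, 26 + ord('l') − ord('a') = 37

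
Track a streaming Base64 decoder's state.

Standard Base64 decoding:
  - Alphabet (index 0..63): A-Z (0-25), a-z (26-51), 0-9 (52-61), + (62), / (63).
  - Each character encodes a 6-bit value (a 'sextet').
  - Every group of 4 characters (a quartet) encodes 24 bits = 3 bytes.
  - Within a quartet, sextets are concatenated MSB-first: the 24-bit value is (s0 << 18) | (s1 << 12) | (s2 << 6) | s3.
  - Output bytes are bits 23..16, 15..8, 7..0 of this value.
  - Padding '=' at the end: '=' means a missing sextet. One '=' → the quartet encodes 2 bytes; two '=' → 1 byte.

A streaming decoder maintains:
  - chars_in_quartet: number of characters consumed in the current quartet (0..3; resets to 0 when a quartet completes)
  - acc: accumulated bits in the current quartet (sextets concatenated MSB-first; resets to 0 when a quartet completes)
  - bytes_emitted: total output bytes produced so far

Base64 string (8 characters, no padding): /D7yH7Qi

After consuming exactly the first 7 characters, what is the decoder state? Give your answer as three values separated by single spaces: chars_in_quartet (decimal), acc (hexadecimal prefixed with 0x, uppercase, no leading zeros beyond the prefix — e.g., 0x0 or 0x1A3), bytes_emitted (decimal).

After char 0 ('/'=63): chars_in_quartet=1 acc=0x3F bytes_emitted=0
After char 1 ('D'=3): chars_in_quartet=2 acc=0xFC3 bytes_emitted=0
After char 2 ('7'=59): chars_in_quartet=3 acc=0x3F0FB bytes_emitted=0
After char 3 ('y'=50): chars_in_quartet=4 acc=0xFC3EF2 -> emit FC 3E F2, reset; bytes_emitted=3
After char 4 ('H'=7): chars_in_quartet=1 acc=0x7 bytes_emitted=3
After char 5 ('7'=59): chars_in_quartet=2 acc=0x1FB bytes_emitted=3
After char 6 ('Q'=16): chars_in_quartet=3 acc=0x7ED0 bytes_emitted=3

Answer: 3 0x7ED0 3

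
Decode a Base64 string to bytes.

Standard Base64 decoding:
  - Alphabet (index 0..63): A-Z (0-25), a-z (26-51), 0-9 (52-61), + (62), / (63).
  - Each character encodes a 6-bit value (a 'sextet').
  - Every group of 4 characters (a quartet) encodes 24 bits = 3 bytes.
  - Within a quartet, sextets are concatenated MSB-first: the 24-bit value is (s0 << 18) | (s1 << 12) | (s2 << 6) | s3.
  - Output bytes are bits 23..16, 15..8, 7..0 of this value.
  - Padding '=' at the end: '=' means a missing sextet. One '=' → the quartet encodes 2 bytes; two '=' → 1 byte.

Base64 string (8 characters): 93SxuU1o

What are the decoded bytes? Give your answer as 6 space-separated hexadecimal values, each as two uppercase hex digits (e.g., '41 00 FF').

Answer: F7 74 B1 B9 4D 68

Derivation:
After char 0 ('9'=61): chars_in_quartet=1 acc=0x3D bytes_emitted=0
After char 1 ('3'=55): chars_in_quartet=2 acc=0xF77 bytes_emitted=0
After char 2 ('S'=18): chars_in_quartet=3 acc=0x3DDD2 bytes_emitted=0
After char 3 ('x'=49): chars_in_quartet=4 acc=0xF774B1 -> emit F7 74 B1, reset; bytes_emitted=3
After char 4 ('u'=46): chars_in_quartet=1 acc=0x2E bytes_emitted=3
After char 5 ('U'=20): chars_in_quartet=2 acc=0xB94 bytes_emitted=3
After char 6 ('1'=53): chars_in_quartet=3 acc=0x2E535 bytes_emitted=3
After char 7 ('o'=40): chars_in_quartet=4 acc=0xB94D68 -> emit B9 4D 68, reset; bytes_emitted=6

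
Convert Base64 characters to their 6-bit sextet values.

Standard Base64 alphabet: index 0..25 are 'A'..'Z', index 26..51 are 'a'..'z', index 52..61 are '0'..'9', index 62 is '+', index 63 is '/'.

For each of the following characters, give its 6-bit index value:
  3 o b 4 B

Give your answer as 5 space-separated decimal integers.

Answer: 55 40 27 56 1

Derivation:
'3': 0..9 range, 52 + ord('3') − ord('0') = 55
'o': a..z range, 26 + ord('o') − ord('a') = 40
'b': a..z range, 26 + ord('b') − ord('a') = 27
'4': 0..9 range, 52 + ord('4') − ord('0') = 56
'B': A..Z range, ord('B') − ord('A') = 1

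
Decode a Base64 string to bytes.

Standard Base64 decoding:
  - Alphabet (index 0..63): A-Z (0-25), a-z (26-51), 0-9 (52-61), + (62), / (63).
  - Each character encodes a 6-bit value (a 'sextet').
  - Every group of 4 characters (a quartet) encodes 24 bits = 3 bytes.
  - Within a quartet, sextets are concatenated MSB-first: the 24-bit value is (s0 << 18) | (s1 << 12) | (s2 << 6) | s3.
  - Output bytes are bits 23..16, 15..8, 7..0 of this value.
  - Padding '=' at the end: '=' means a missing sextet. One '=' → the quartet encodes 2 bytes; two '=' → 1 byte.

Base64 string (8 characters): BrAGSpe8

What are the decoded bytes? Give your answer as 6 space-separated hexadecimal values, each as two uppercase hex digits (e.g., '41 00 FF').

Answer: 06 B0 06 4A 97 BC

Derivation:
After char 0 ('B'=1): chars_in_quartet=1 acc=0x1 bytes_emitted=0
After char 1 ('r'=43): chars_in_quartet=2 acc=0x6B bytes_emitted=0
After char 2 ('A'=0): chars_in_quartet=3 acc=0x1AC0 bytes_emitted=0
After char 3 ('G'=6): chars_in_quartet=4 acc=0x6B006 -> emit 06 B0 06, reset; bytes_emitted=3
After char 4 ('S'=18): chars_in_quartet=1 acc=0x12 bytes_emitted=3
After char 5 ('p'=41): chars_in_quartet=2 acc=0x4A9 bytes_emitted=3
After char 6 ('e'=30): chars_in_quartet=3 acc=0x12A5E bytes_emitted=3
After char 7 ('8'=60): chars_in_quartet=4 acc=0x4A97BC -> emit 4A 97 BC, reset; bytes_emitted=6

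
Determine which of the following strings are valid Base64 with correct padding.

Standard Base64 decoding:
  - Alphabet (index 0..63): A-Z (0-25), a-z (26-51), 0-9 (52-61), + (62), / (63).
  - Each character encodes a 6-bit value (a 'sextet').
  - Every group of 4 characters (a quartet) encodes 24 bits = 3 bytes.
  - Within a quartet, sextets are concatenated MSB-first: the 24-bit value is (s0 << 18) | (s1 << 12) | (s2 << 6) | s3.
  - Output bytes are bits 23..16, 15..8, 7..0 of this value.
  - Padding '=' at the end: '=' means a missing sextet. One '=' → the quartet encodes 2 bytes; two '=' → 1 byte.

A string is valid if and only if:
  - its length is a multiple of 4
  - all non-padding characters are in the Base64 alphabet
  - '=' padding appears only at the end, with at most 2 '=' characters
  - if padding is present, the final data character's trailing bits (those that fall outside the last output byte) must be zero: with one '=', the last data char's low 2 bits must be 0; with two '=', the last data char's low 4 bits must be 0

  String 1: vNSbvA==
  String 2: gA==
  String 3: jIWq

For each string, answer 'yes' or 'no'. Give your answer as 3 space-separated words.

String 1: 'vNSbvA==' → valid
String 2: 'gA==' → valid
String 3: 'jIWq' → valid

Answer: yes yes yes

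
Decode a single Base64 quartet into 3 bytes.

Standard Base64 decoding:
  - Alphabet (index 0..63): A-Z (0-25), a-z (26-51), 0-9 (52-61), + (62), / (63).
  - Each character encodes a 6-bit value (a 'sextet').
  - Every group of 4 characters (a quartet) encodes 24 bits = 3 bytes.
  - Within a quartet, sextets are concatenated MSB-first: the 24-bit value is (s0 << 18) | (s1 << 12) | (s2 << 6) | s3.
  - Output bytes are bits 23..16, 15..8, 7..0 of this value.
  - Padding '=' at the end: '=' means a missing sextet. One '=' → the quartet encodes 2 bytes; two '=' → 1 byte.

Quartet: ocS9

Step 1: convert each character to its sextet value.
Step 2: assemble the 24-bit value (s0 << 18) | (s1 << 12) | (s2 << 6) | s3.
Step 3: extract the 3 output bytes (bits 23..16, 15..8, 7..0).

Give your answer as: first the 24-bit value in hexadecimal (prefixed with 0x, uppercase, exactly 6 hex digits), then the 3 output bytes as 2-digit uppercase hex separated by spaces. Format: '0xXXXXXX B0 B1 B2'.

Answer: 0xA1C4BD A1 C4 BD

Derivation:
Sextets: o=40, c=28, S=18, 9=61
24-bit: (40<<18) | (28<<12) | (18<<6) | 61
      = 0xA00000 | 0x01C000 | 0x000480 | 0x00003D
      = 0xA1C4BD
Bytes: (v>>16)&0xFF=A1, (v>>8)&0xFF=C4, v&0xFF=BD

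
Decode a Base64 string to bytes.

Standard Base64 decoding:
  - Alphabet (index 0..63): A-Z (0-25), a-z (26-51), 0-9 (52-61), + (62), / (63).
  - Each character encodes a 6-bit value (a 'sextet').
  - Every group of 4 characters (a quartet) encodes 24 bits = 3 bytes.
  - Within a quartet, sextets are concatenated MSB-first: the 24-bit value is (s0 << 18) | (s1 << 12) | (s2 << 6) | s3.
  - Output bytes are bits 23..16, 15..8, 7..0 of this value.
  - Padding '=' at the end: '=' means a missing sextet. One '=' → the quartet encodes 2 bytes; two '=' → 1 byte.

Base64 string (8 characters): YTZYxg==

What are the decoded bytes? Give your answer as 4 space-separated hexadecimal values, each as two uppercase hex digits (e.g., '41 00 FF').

Answer: 61 36 58 C6

Derivation:
After char 0 ('Y'=24): chars_in_quartet=1 acc=0x18 bytes_emitted=0
After char 1 ('T'=19): chars_in_quartet=2 acc=0x613 bytes_emitted=0
After char 2 ('Z'=25): chars_in_quartet=3 acc=0x184D9 bytes_emitted=0
After char 3 ('Y'=24): chars_in_quartet=4 acc=0x613658 -> emit 61 36 58, reset; bytes_emitted=3
After char 4 ('x'=49): chars_in_quartet=1 acc=0x31 bytes_emitted=3
After char 5 ('g'=32): chars_in_quartet=2 acc=0xC60 bytes_emitted=3
Padding '==': partial quartet acc=0xC60 -> emit C6; bytes_emitted=4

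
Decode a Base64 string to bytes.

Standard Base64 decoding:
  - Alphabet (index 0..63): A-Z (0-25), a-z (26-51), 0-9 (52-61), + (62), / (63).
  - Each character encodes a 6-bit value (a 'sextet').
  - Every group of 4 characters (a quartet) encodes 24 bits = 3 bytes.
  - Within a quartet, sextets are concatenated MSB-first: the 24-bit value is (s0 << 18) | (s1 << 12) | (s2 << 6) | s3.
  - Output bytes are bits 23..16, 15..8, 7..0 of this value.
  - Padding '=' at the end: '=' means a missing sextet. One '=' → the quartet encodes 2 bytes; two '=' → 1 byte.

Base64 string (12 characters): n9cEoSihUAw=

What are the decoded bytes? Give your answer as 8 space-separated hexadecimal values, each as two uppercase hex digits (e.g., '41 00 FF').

After char 0 ('n'=39): chars_in_quartet=1 acc=0x27 bytes_emitted=0
After char 1 ('9'=61): chars_in_quartet=2 acc=0x9FD bytes_emitted=0
After char 2 ('c'=28): chars_in_quartet=3 acc=0x27F5C bytes_emitted=0
After char 3 ('E'=4): chars_in_quartet=4 acc=0x9FD704 -> emit 9F D7 04, reset; bytes_emitted=3
After char 4 ('o'=40): chars_in_quartet=1 acc=0x28 bytes_emitted=3
After char 5 ('S'=18): chars_in_quartet=2 acc=0xA12 bytes_emitted=3
After char 6 ('i'=34): chars_in_quartet=3 acc=0x284A2 bytes_emitted=3
After char 7 ('h'=33): chars_in_quartet=4 acc=0xA128A1 -> emit A1 28 A1, reset; bytes_emitted=6
After char 8 ('U'=20): chars_in_quartet=1 acc=0x14 bytes_emitted=6
After char 9 ('A'=0): chars_in_quartet=2 acc=0x500 bytes_emitted=6
After char 10 ('w'=48): chars_in_quartet=3 acc=0x14030 bytes_emitted=6
Padding '=': partial quartet acc=0x14030 -> emit 50 0C; bytes_emitted=8

Answer: 9F D7 04 A1 28 A1 50 0C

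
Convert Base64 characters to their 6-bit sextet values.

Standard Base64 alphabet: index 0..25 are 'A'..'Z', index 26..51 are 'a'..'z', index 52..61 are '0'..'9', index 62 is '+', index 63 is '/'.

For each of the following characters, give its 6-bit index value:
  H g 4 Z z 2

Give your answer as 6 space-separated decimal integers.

'H': A..Z range, ord('H') − ord('A') = 7
'g': a..z range, 26 + ord('g') − ord('a') = 32
'4': 0..9 range, 52 + ord('4') − ord('0') = 56
'Z': A..Z range, ord('Z') − ord('A') = 25
'z': a..z range, 26 + ord('z') − ord('a') = 51
'2': 0..9 range, 52 + ord('2') − ord('0') = 54

Answer: 7 32 56 25 51 54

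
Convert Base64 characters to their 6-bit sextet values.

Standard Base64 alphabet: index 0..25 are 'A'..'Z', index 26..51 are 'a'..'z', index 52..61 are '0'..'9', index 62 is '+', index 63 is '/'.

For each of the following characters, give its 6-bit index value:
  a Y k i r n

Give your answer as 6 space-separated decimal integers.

Answer: 26 24 36 34 43 39

Derivation:
'a': a..z range, 26 + ord('a') − ord('a') = 26
'Y': A..Z range, ord('Y') − ord('A') = 24
'k': a..z range, 26 + ord('k') − ord('a') = 36
'i': a..z range, 26 + ord('i') − ord('a') = 34
'r': a..z range, 26 + ord('r') − ord('a') = 43
'n': a..z range, 26 + ord('n') − ord('a') = 39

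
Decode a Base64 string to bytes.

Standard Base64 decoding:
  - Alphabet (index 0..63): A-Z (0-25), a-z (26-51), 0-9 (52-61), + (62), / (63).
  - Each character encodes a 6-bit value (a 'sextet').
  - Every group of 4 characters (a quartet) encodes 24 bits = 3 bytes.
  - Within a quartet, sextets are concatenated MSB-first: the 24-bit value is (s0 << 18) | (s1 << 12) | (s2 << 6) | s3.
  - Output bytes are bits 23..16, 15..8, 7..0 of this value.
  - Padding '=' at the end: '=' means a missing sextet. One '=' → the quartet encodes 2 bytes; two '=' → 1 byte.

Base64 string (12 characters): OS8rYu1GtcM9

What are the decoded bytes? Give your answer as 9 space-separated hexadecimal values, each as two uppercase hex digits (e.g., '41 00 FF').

After char 0 ('O'=14): chars_in_quartet=1 acc=0xE bytes_emitted=0
After char 1 ('S'=18): chars_in_quartet=2 acc=0x392 bytes_emitted=0
After char 2 ('8'=60): chars_in_quartet=3 acc=0xE4BC bytes_emitted=0
After char 3 ('r'=43): chars_in_quartet=4 acc=0x392F2B -> emit 39 2F 2B, reset; bytes_emitted=3
After char 4 ('Y'=24): chars_in_quartet=1 acc=0x18 bytes_emitted=3
After char 5 ('u'=46): chars_in_quartet=2 acc=0x62E bytes_emitted=3
After char 6 ('1'=53): chars_in_quartet=3 acc=0x18BB5 bytes_emitted=3
After char 7 ('G'=6): chars_in_quartet=4 acc=0x62ED46 -> emit 62 ED 46, reset; bytes_emitted=6
After char 8 ('t'=45): chars_in_quartet=1 acc=0x2D bytes_emitted=6
After char 9 ('c'=28): chars_in_quartet=2 acc=0xB5C bytes_emitted=6
After char 10 ('M'=12): chars_in_quartet=3 acc=0x2D70C bytes_emitted=6
After char 11 ('9'=61): chars_in_quartet=4 acc=0xB5C33D -> emit B5 C3 3D, reset; bytes_emitted=9

Answer: 39 2F 2B 62 ED 46 B5 C3 3D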